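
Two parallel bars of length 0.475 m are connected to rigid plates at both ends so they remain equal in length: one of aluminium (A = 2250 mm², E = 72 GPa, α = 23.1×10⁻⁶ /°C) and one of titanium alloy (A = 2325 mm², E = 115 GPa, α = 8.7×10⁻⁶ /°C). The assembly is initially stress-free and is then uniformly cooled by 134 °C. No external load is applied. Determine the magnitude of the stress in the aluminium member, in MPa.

σ ≈ 86.5 MPa (tensile)

Equilibrium of a rigid end plate with no external load gives equal and opposite internal forces ±P in the two members. Since α_{aluminium} > α_{titanium alloy}, cooling drives the aluminium into tension and the titanium alloy into compression.
Setting the final lengths equal and cancelling L: (α₁ − α₂)ΔT = P/(A₁E₁) + P/(A₂E₂).
|α₁ − α₂|·ΔT = 14.4×10⁻⁶ × 134 = 0.00193.
1/(A₁E₁) + 1/(A₂E₂) = 1/(2250×72×10³) + 1/(2325×115×10³) = 9.913×10⁻⁹ N⁻¹.
P = 0.00193 / 9.913×10⁻⁹ = 194700 N = 194.7 kN.
σ_{aluminium} = P/A₁ = 194700/2250 = 86.51 MPa, tensile.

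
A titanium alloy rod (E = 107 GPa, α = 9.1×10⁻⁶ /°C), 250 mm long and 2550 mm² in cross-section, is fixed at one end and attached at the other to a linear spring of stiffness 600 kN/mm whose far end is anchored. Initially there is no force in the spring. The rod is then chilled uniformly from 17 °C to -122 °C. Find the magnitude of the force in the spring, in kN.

Free thermal contraction: δ_free = αΔT L = 9.1×10⁻⁶ × 139 × 250 = 0.3162 mm.
Let P be the tensile force in the spring. The rod extends elastically by PL/(AE) and the spring stretches by P/k; together these equal δ_free.
So P = δ_free / [L/(AE) + 1/k] = 0.3162 / [ 250/(2550×107×10³) + 1/(600×10³) ].
P = 0.3162 / 2.583×10⁻⁶ = 122400 N.

P ≈ 122 kN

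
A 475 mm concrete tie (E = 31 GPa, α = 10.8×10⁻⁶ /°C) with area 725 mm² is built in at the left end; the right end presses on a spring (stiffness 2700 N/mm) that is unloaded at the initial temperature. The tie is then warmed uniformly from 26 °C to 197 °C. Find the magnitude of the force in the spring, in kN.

P ≈ 2.24 kN

The unrestrained thermal change is αΔT L = 10.8×10⁻⁶ × 171 × 475 = 0.8772 mm.
With a force P in the spring, the elastic change of the tie is PL/(AE) and that of the spring is P/k; compatibility requires their sum to equal δ_free.
So P = δ_free / [L/(AE) + 1/k] = 0.8772 / [ 475/(725×31×10³) + 1/(2700) ].
P = 0.8772 / 0.0003915 = 2241 N.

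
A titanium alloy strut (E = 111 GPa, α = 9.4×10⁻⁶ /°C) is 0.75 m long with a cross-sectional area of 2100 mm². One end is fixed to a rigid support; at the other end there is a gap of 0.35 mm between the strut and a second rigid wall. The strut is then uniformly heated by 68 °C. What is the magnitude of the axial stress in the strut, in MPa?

σ ≈ 19.2 MPa (compressive)

If the wall were absent the strut would grow by αΔT L = 9.4×10⁻⁶ × 68 × 750 = 0.4794 mm.
This exceeds the 0.35 mm gap, so the wall pushes back. The portion of expansion that must be recovered elastically is δ_free − gap = 0.4794 − 0.35 = 0.1294 mm.
That suppressed elongation corresponds to σ = E·Δ/L = 111×10³ × 0.1294/750 = 19.15 MPa.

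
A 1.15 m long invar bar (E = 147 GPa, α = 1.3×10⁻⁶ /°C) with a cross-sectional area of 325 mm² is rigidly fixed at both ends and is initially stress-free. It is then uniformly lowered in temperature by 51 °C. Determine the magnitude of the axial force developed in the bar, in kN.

With zero net strain, σ = E·αΔT = 147 GPa × 1.3×10⁻⁶ × 51 = 9.746 MPa.
Axial force P = σA = 9.746 × 325 = 3167 N = 3.167 kN, tensile.

P ≈ 3.17 kN (tensile)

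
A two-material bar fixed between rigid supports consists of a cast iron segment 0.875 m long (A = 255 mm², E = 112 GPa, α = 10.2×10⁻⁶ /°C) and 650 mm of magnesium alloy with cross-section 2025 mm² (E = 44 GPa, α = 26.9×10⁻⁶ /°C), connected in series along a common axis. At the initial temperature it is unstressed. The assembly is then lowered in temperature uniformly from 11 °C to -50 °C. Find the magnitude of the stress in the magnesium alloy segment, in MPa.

σ ≈ 21 MPa (tensile)

With the walls removed the bar would change length by δ_free = Σ αᵢΔT Lᵢ = 10.2×10⁻⁶×61×875 + 26.9×10⁻⁶×61×650 = 1.611 mm.
Since the ends are fixed, an axial force P builds up, equal in every segment, with P · Σ Lᵢ/(AᵢEᵢ) = δ_free.
The series flexibility is Σ Lᵢ/(AᵢEᵢ) = 875/(255×112×10³) + 650/(2025×44×10³) = 3.793×10⁻⁵ mm/N.
So P = 1.611 / 3.793×10⁻⁵ = 42.47 kN, tensile.
σ_{magnesium alloy} = P / A = 42470 / 2025 = 20.97 MPa.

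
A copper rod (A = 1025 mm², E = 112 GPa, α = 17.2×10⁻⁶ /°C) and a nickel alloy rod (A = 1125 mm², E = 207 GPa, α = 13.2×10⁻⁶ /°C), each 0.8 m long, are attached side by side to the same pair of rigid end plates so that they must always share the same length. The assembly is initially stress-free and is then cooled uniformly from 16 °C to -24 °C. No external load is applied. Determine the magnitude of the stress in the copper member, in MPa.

σ ≈ 12 MPa (tensile)

The copper has the larger α, so on cooling it would change length more than the nickel alloy if both were free. The rigid plates force a common final length, so the copper is put into tension and the nickel alloy into compression, with equal and opposite forces P (no external load).
Compatibility of the two members (thermal + elastic change equal): (α₁ − α₂)ΔT = P·[1/(A₁E₁) + 1/(A₂E₂)].
|α₁ − α₂|·ΔT = 4×10⁻⁶ × 40 = 0.00016.
1/(A₁E₁) + 1/(A₂E₂) = 1/(1025×112×10³) + 1/(1125×207×10³) = 1.3×10⁻⁸ N⁻¹.
P = 0.00016 / 1.3×10⁻⁸ = 12300 N = 12.3 kN.
σ_{copper} = P/A₁ = 12300/1025 = 12 MPa, tensile.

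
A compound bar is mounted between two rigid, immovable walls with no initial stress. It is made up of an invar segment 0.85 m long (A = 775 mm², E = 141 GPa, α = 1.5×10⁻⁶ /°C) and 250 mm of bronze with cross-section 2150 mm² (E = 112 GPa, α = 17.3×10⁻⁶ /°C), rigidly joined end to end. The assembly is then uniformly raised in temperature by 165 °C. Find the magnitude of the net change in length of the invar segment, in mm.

Free thermal expansion of the whole bar: Σ αᵢΔT Lᵢ = 1.5×10⁻⁶×165×850 + 17.3×10⁻⁶×165×250 = 0.924 mm.
The walls prevent any net length change, so an axial force P (same in every segment) develops. Compatibility: P · Σ Lᵢ/(AᵢEᵢ) = δ_free.
The series flexibility is Σ Lᵢ/(AᵢEᵢ) = 850/(775×141×10³) + 250/(2150×112×10³) = 8.817×10⁻⁶ mm/N.
Hence P = δ_free / Σ(L/AE) = 0.924/8.817×10⁻⁶ = 104.8 kN (compressive).
For the invar segment, free thermal change = 1.5×10⁻⁶×165×850 = 0.2104 mm and elastic change from P = 104800×850/(775×141×10³) = 0.8152 mm; these oppose, so the net change is 0.605 mm (segment shortens).

|ΔL| ≈ 0.605 mm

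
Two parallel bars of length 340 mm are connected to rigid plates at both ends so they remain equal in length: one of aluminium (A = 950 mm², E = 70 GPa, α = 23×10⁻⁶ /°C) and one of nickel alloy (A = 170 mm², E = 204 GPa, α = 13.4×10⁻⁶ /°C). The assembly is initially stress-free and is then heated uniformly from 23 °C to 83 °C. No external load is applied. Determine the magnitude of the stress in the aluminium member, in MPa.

Equilibrium of a rigid end plate with no external load gives equal and opposite internal forces ±P in the two members. Since α_{aluminium} > α_{nickel alloy}, heating drives the aluminium into compression and the nickel alloy into tension.
Equating the net (thermal + elastic) strains gives |α₁ − α₂|·ΔT = P·[1/(A₁E₁) + 1/(A₂E₂)].
|α₁ − α₂|·ΔT = 9.6×10⁻⁶ × 60 = 0.000576.
1/(A₁E₁) + 1/(A₂E₂) = 1/(950×70×10³) + 1/(170×204×10³) = 4.387×10⁻⁸ N⁻¹.
P = 0.000576 / 4.387×10⁻⁸ = 13130 N = 13.13 kN.
σ_{aluminium} = P/A₁ = 13130/950 = 13.82 MPa, compressive.

σ ≈ 13.8 MPa (compressive)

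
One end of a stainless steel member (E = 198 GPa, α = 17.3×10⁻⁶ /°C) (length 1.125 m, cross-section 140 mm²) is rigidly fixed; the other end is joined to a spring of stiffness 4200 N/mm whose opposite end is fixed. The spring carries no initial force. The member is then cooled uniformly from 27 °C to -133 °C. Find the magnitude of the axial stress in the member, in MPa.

σ ≈ 79.8 MPa (tensile)

If the spring were absent the member would shorten by αΔT L = 17.3×10⁻⁶ × 160 × 1125 = 3.114 mm.
With a force P in the spring, the elastic change of the member is PL/(AE) and that of the spring is P/k; compatibility requires their sum to equal δ_free.
P [ L/(AE) + 1/k ] = δ_free → P [ 1125/(140×198×10³) + 1/(4200) ] = 3.114.
P = 3.114 / 0.0002787 = 11170 N.
σ = P/A = 11170/140 = 79.82 MPa.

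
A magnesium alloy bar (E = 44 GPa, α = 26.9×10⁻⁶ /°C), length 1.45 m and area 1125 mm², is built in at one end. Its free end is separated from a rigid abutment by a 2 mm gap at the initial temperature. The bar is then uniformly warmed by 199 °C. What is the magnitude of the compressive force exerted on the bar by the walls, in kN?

Unrestrained expansion: δ_free = αΔT L = 26.9×10⁻⁶ × 199 × 1450 = 7.762 mm.
The gap closes (δ_free > 2 mm) and the wall then resists a further 7.762 − 2 = 5.762 mm of expansion.
That suppressed elongation corresponds to σ = E·Δ/L = 44×10³ × 5.762/1450 = 174.8 MPa.
Force on the wall = σA = 174.8 × 1125 mm² = 196.7 kN.

P ≈ 197 kN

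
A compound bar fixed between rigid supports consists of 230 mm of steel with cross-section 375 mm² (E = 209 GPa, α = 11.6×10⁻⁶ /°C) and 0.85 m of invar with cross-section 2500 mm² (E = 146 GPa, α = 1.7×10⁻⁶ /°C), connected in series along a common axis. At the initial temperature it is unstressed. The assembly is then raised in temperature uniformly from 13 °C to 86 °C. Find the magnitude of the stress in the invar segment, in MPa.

If the supports were absent, the total length change would be Σ αᵢΔT Lᵢ = 11.6×10⁻⁶×73×230 + 1.7×10⁻⁶×73×850 = 0.3002 mm.
The rigid supports impose zero overall length change; the single axial force P common to all segments must satisfy P Σ Lᵢ/(AᵢEᵢ) = δ_free.
Σ Lᵢ/(AᵢEᵢ) = 230/(375×209×10³) + 850/(2500×146×10³) = 5.263×10⁻⁶ mm/N.
Hence P = δ_free / Σ(L/AE) = 0.3002/5.263×10⁻⁶ = 57.04 kN (compressive).
σ_{invar} = P / A = 57040 / 2500 = 22.82 MPa.

σ ≈ 22.8 MPa (compressive)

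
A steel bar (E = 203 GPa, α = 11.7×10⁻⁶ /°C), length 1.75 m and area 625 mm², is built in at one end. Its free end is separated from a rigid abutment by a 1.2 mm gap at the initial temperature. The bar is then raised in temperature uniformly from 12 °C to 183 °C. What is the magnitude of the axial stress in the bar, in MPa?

Unrestrained expansion: δ_free = αΔT L = 11.7×10⁻⁶ × 171 × 1750 = 3.501 mm.
This exceeds the 1.2 mm gap, so the wall pushes back. The portion of expansion that must be recovered elastically is δ_free − gap = 3.501 − 1.2 = 2.301 mm.
Compatibility: PL/(AE) = 2.301 mm, so σ = P/A = E × (2.301/1750) = 266.9 MPa.

σ ≈ 267 MPa (compressive)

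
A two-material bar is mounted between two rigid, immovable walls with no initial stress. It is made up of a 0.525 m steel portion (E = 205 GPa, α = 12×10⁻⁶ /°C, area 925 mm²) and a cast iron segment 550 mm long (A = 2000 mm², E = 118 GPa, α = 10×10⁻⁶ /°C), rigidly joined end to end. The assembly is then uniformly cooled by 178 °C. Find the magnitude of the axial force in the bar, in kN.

P ≈ 412 kN (tensile)

If the supports were absent, the total length change would be Σ αᵢΔT Lᵢ = 12×10⁻⁶×178×525 + 10×10⁻⁶×178×550 = 2.1 mm.
The rigid supports impose zero overall length change; the single axial force P common to all segments must satisfy P Σ Lᵢ/(AᵢEᵢ) = δ_free.
Σ Lᵢ/(AᵢEᵢ) = 525/(925×205×10³) + 550/(2000×118×10³) = 5.099×10⁻⁶ mm/N.
So P = 2.1 / 5.099×10⁻⁶ = 411.9 kN, tensile.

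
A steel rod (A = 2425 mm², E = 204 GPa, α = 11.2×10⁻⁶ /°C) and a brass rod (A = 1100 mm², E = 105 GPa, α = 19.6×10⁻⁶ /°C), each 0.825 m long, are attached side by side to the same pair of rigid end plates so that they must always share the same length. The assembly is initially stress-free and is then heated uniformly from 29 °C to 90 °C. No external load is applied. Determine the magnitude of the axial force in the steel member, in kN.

Both members must finish at the same length. With the larger α, the brass tends to over-expand; the plates restrain it, putting the brass in compression and the steel in tension. With no external load the two internal forces are equal and opposite, magnitude P.
Equating the net (thermal + elastic) strains gives |α₁ − α₂|·ΔT = P·[1/(A₁E₁) + 1/(A₂E₂)].
|α₁ − α₂|·ΔT = 8.4×10⁻⁶ × 61 = 0.0005124.
1/(A₁E₁) + 1/(A₂E₂) = 1/(2425×204×10³) + 1/(1100×105×10³) = 1.068×10⁻⁸ N⁻¹.
P = 0.0005124 / 1.068×10⁻⁸ = 47980 N = 47.98 kN.

P ≈ 48 kN (tensile in the steel)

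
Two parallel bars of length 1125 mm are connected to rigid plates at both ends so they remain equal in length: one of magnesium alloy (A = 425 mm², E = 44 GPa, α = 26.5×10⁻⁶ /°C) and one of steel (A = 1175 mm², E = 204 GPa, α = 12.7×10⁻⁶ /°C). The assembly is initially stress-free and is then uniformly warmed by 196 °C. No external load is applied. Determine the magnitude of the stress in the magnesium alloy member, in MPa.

σ ≈ 110 MPa (compressive)

The magnesium alloy has the larger α, so on heating it would change length more than the steel if both were free. The rigid plates force a common final length, so the magnesium alloy is put into compression and the steel into tension, with equal and opposite forces P (no external load).
Setting the final lengths equal and cancelling L: (α₁ − α₂)ΔT = P/(A₁E₁) + P/(A₂E₂).
|α₁ − α₂|·ΔT = 13.8×10⁻⁶ × 196 = 0.002705.
1/(A₁E₁) + 1/(A₂E₂) = 1/(425×44×10³) + 1/(1175×204×10³) = 5.765×10⁻⁸ N⁻¹.
So P = 0.002705 / 5.765×10⁻⁸ = 46.92 kN.
σ_{magnesium alloy} = P/A₁ = 46920/425 = 110.4 MPa, compressive.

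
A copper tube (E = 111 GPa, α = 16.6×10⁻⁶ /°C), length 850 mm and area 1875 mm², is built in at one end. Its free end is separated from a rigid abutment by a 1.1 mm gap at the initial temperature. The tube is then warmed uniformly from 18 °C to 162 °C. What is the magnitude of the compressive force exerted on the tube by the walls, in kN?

Free thermal elongation = αΔT L = 16.6×10⁻⁶ × 144 × 850 = 2.032 mm.
This exceeds the 1.1 mm gap, so the wall pushes back. The portion of expansion that must be recovered elastically is δ_free − gap = 2.032 − 1.1 = 0.9318 mm.
That suppressed elongation corresponds to σ = E·Δ/L = 111×10³ × 0.9318/850 = 121.7 MPa.
P = σA = 121.7 × 1875 = 228.2 kN.

P ≈ 228 kN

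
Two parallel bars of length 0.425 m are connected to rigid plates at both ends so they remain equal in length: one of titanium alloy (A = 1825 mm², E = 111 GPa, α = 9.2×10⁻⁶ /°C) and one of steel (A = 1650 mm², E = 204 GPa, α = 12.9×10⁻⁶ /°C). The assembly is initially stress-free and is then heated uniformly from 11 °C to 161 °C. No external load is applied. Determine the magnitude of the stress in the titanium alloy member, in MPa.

Both members must finish at the same length. With the larger α, the steel tends to over-expand; the plates restrain it, putting the steel in compression and the titanium alloy in tension. With no external load the two internal forces are equal and opposite, magnitude P.
Compatibility of the two members (thermal + elastic change equal): (α₁ − α₂)ΔT = P·[1/(A₁E₁) + 1/(A₂E₂)].
|α₁ − α₂|·ΔT = 3.7×10⁻⁶ × 150 = 0.000555.
1/(A₁E₁) + 1/(A₂E₂) = 1/(1825×111×10³) + 1/(1650×204×10³) = 7.907×10⁻⁹ N⁻¹.
So P = 0.000555 / 7.907×10⁻⁹ = 70.19 kN.
σ_{titanium alloy} = P/A₁ = 70190/1825 = 38.46 MPa, tensile.

σ ≈ 38.5 MPa (tensile)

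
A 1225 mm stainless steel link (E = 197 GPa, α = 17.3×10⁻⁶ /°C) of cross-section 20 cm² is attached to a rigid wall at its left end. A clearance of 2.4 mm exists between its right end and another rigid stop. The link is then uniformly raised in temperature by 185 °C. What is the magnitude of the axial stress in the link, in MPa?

σ ≈ 245 MPa (compressive)

Unrestrained expansion: δ_free = αΔT L = 17.3×10⁻⁶ × 185 × 1225 = 3.921 mm.
After closing the 2.4 mm clearance, 3.921 − 2.4 = 1.521 mm of expansion remains to be suppressed by the wall.
So σ = E(δ_free − g)/L = 197×10³ × 1.521/1225 = 244.5 MPa.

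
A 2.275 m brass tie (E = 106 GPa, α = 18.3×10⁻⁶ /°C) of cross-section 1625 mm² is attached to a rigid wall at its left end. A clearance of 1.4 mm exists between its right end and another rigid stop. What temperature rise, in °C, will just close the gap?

ΔT ≈ 33.6 °C

Contact occurs when the free expansion equals the gap: αΔT L = 1.4 mm.
So ΔT = g/(αL) = 1.4/(18.3×10⁻⁶ × 2275) = 33.63 °C.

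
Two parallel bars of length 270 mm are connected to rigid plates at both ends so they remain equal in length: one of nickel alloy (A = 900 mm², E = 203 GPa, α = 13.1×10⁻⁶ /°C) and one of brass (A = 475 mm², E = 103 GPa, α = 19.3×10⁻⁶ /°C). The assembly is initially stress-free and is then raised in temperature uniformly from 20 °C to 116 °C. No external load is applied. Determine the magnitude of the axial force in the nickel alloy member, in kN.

P ≈ 23 kN (tensile in the nickel alloy)

Equilibrium of a rigid end plate with no external load gives equal and opposite internal forces ±P in the two members. Since α_{brass} > α_{nickel alloy}, heating drives the brass into compression and the nickel alloy into tension.
Setting the final lengths equal and cancelling L: (α₁ − α₂)ΔT = P/(A₁E₁) + P/(A₂E₂).
|α₁ − α₂|·ΔT = 6.2×10⁻⁶ × 96 = 0.0005952.
1/(A₁E₁) + 1/(A₂E₂) = 1/(900×203×10³) + 1/(475×103×10³) = 2.591×10⁻⁸ N⁻¹.
P = 0.0005952 / 2.591×10⁻⁸ = 22970 N = 22.97 kN.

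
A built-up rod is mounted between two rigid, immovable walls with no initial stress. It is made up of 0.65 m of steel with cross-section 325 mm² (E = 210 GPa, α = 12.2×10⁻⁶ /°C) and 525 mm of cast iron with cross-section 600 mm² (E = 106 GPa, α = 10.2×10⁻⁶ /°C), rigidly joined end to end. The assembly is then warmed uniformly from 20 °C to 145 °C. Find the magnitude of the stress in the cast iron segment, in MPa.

σ ≈ 156 MPa (compressive)

With the walls removed the bar would change length by δ_free = Σ αᵢΔT Lᵢ = 12.2×10⁻⁶×125×650 + 10.2×10⁻⁶×125×525 = 1.661 mm.
The rigid supports impose zero overall length change; the single axial force P common to all segments must satisfy P Σ Lᵢ/(AᵢEᵢ) = δ_free.
The series flexibility is Σ Lᵢ/(AᵢEᵢ) = 650/(325×210×10³) + 525/(600×106×10³) = 1.778×10⁻⁵ mm/N.
So P = 1.661 / 1.778×10⁻⁵ = 93.41 kN, compressive.
σ_{cast iron} = P / A = 93410 / 600 = 155.7 MPa.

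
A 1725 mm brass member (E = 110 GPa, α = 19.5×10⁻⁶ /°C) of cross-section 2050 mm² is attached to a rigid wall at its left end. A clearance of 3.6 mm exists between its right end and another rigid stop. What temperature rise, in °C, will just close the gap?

ΔT ≈ 107 °C

Contact occurs when the free expansion equals the gap: αΔT L = 3.6 mm.
ΔT = 3.6 / (19.5×10⁻⁶ × 1725) = 107 °C.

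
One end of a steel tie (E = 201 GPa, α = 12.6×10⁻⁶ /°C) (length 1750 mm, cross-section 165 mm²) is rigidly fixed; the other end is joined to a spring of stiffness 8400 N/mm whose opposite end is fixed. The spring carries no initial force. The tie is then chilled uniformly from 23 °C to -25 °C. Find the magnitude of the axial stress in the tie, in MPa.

σ ≈ 37.3 MPa (tensile)

Free thermal contraction: δ_free = αΔT L = 12.6×10⁻⁶ × 48 × 1750 = 1.058 mm.
With a force P in the spring, the elastic change of the tie is PL/(AE) and that of the spring is P/k; compatibility requires their sum to equal δ_free.
So P = δ_free / [L/(AE) + 1/k] = 1.058 / [ 1750/(165×201×10³) + 1/(8400) ].
P = 1.058 / 0.0001718 = 6160 N.
σ = P/A = 6160/165 = 37.33 MPa.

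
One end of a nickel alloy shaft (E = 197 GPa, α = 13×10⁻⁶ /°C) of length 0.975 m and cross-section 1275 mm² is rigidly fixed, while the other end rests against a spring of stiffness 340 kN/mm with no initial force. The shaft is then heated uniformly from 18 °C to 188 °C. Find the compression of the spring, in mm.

δ ≈ 0.929 mm

The unrestrained thermal change is αΔT L = 13×10⁻⁶ × 170 × 975 = 2.155 mm.
With a force P in the spring, the elastic change of the shaft is PL/(AE) and that of the spring is P/k; compatibility requires their sum to equal δ_free.
So P = δ_free / [L/(AE) + 1/k] = 2.155 / [ 975/(1275×197×10³) + 1/(340×10³) ].
P = 2.155 / 6.823×10⁻⁶ = 315800 N.
Spring compression = P/k = 315800/(340×10³) = 0.9289 mm.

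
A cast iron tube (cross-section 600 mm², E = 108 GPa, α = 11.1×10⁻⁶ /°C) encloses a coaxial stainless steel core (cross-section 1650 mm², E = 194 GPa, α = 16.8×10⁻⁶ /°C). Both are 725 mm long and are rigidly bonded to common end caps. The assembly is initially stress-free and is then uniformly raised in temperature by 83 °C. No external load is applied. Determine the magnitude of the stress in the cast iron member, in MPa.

Both members must finish at the same length. With the larger α, the stainless steel tends to over-expand; the plates restrain it, putting the stainless steel in compression and the cast iron in tension. With no external load the two internal forces are equal and opposite, magnitude P.
Setting the final lengths equal and cancelling L: (α₁ − α₂)ΔT = P/(A₁E₁) + P/(A₂E₂).
|α₁ − α₂|·ΔT = 5.7×10⁻⁶ × 83 = 0.0004731.
1/(A₁E₁) + 1/(A₂E₂) = 1/(600×108×10³) + 1/(1650×194×10³) = 1.856×10⁻⁸ N⁻¹.
P = 0.0004731 / 1.856×10⁻⁸ = 25500 N = 25.5 kN.
σ_{cast iron} = P/A₁ = 25500/600 = 42.49 MPa, tensile.

σ ≈ 42.5 MPa (tensile)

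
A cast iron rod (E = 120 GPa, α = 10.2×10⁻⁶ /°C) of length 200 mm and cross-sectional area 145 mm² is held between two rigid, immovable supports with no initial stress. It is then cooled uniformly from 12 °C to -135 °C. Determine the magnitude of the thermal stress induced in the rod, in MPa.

With length fixed, the mechanical strain must cancel the thermal strain αΔT = 10.2×10⁻⁶ × 147 = 1499.4×10⁻⁶.
σ = EαΔT = 120×10³ × 10.2×10⁻⁶ × 147 = 179.9 MPa (tensile; the rod is trying to contract).

σ ≈ 180 MPa (tensile)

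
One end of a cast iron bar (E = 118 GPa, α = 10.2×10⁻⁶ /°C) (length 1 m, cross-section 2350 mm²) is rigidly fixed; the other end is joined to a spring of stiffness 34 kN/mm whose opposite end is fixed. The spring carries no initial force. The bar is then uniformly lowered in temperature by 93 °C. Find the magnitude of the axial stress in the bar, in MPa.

If the spring were absent the bar would shorten by αΔT L = 10.2×10⁻⁶ × 93 × 1000 = 0.9486 mm.
Let P be the tensile force in the spring. The bar extends elastically by PL/(AE) and the spring stretches by P/k; together these equal δ_free.
P [ L/(AE) + 1/k ] = δ_free → P [ 1000/(2350×118×10³) + 1/(34×10³) ] = 0.9486.
P = 0.9486 / 3.302×10⁻⁵ = 28730 N.
σ = P/A = 28730/2350 = 12.23 MPa.

σ ≈ 12.2 MPa (tensile)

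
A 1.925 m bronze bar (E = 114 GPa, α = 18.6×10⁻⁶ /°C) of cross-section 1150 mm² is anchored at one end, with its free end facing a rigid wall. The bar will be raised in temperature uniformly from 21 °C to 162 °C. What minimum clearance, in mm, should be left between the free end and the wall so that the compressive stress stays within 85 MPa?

With no wall the bar would lengthen by αΔT L = 18.6×10⁻⁶ × 141 × 1925 = 5.049 mm.
At the allowable stress the elastic shortening the wall may impose is σL/E = 85 × 1925 / (114×10³) = 1.435 mm.
The gap must absorb the remainder: g_min = 5.049 − 1.435 = 3.613 mm.

g ≈ 3.61 mm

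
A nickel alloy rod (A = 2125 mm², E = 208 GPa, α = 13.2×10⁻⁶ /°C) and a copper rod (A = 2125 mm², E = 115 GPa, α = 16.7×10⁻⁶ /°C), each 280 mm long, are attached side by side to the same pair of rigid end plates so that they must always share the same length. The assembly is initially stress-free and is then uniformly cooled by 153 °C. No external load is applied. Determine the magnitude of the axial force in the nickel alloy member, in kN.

The copper has the larger α, so on cooling it would change length more than the nickel alloy if both were free. The rigid plates force a common final length, so the copper is put into tension and the nickel alloy into compression, with equal and opposite forces P (no external load).
Compatibility of the two members (thermal + elastic change equal): (α₁ − α₂)ΔT = P·[1/(A₁E₁) + 1/(A₂E₂)].
|α₁ − α₂|·ΔT = 3.5×10⁻⁶ × 153 = 0.0005355.
1/(A₁E₁) + 1/(A₂E₂) = 1/(2125×208×10³) + 1/(2125×115×10³) = 6.355×10⁻⁹ N⁻¹.
So P = 0.0005355 / 6.355×10⁻⁹ = 84.27 kN.

P ≈ 84.3 kN (compressive in the nickel alloy)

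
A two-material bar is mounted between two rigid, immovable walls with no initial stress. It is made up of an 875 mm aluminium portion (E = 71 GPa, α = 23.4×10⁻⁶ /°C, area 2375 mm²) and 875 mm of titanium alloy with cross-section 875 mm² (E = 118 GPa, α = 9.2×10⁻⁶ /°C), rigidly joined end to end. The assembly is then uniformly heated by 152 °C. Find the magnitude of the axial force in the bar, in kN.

Free thermal expansion of the whole bar: Σ αᵢΔT Lᵢ = 23.4×10⁻⁶×152×875 + 9.2×10⁻⁶×152×875 = 4.336 mm.
The walls prevent any net length change, so an axial force P (same in every segment) develops. Compatibility: P · Σ Lᵢ/(AᵢEᵢ) = δ_free.
The series flexibility is Σ Lᵢ/(AᵢEᵢ) = 875/(2375×71×10³) + 875/(875×118×10³) = 1.366×10⁻⁵ mm/N.
P = 4.336 / 1.366×10⁻⁵ = 317300 N = 317.3 kN, compressive.

P ≈ 317 kN (compressive)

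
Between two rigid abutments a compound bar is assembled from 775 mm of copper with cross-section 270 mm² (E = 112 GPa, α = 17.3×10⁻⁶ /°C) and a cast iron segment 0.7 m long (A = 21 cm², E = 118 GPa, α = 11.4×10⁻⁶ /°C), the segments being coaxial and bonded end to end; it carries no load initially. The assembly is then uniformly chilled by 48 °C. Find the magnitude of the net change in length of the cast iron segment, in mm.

With the walls removed the bar would change length by δ_free = Σ αᵢΔT Lᵢ = 17.3×10⁻⁶×48×775 + 11.4×10⁻⁶×48×700 = 1.027 mm.
The rigid supports impose zero overall length change; the single axial force P common to all segments must satisfy P Σ Lᵢ/(AᵢEᵢ) = δ_free.
The series flexibility is Σ Lᵢ/(AᵢEᵢ) = 775/(270×112×10³) + 700/(2100×118×10³) = 2.845×10⁻⁵ mm/N.
So P = 1.027 / 2.845×10⁻⁵ = 36.08 kN, tensile.
For the cast iron segment, free thermal change = 11.4×10⁻⁶×48×700 = 0.383 mm and elastic change from P = 36080×700/(2100×118×10³) = 0.1019 mm; these oppose, so the net change is 0.281 mm (segment shortens).

|ΔL| ≈ 0.281 mm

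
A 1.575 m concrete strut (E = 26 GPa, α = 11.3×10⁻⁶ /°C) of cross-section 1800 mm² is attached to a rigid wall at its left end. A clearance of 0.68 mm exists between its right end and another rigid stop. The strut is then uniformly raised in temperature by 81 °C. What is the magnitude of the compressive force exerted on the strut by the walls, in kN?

Unrestrained expansion: δ_free = αΔT L = 11.3×10⁻⁶ × 81 × 1575 = 1.442 mm.
This exceeds the 0.68 mm gap, so the wall pushes back. The portion of expansion that must be recovered elastically is δ_free − gap = 1.442 − 0.68 = 0.7616 mm.
That suppressed elongation corresponds to σ = E·Δ/L = 26×10³ × 0.7616/1575 = 12.57 MPa.
Force on the wall = σA = 12.57 × 1800 mm² = 22.63 kN.

P ≈ 22.6 kN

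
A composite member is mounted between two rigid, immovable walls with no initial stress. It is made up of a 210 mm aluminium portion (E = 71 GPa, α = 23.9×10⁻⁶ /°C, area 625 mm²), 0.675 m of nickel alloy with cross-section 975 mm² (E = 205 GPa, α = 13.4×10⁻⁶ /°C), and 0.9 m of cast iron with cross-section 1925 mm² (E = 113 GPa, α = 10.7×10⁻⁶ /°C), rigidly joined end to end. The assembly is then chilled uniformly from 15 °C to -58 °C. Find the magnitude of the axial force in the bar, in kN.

With the walls removed the bar would change length by δ_free = Σ αᵢΔT Lᵢ = 23.9×10⁻⁶×73×210 + 13.4×10⁻⁶×73×675 + 10.7×10⁻⁶×73×900 = 1.73 mm.
Since the ends are fixed, an axial force P builds up, equal in every segment, with P · Σ Lᵢ/(AᵢEᵢ) = δ_free.
The series flexibility is Σ Lᵢ/(AᵢEᵢ) = 210/(625×71×10³) + 675/(975×205×10³) + 900/(1925×113×10³) = 1.225×10⁻⁵ mm/N.
Hence P = δ_free / Σ(L/AE) = 1.73/1.225×10⁻⁵ = 141.2 kN (tensile).

P ≈ 141 kN (tensile)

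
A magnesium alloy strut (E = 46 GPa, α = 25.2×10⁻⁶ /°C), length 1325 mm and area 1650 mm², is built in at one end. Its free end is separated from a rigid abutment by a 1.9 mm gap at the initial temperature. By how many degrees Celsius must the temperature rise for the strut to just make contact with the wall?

ΔT ≈ 56.9 °C

The gap closes when αΔT L = 1.9 mm, since the strut is still unstressed at that instant.
So ΔT = g/(αL) = 1.9/(25.2×10⁻⁶ × 1325) = 56.9 °C.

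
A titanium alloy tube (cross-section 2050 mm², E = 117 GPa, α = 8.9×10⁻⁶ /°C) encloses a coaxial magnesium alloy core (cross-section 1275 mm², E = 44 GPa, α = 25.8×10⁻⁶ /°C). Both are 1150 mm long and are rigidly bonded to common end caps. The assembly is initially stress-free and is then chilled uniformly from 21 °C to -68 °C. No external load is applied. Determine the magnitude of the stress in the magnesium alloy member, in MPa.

σ ≈ 53.6 MPa (tensile)

The magnesium alloy has the larger α, so on cooling it would change length more than the titanium alloy if both were free. The rigid plates force a common final length, so the magnesium alloy is put into tension and the titanium alloy into compression, with equal and opposite forces P (no external load).
Equating the net (thermal + elastic) strains gives |α₁ − α₂|·ΔT = P·[1/(A₁E₁) + 1/(A₂E₂)].
|α₁ − α₂|·ΔT = 16.9×10⁻⁶ × 89 = 0.001504.
1/(A₁E₁) + 1/(A₂E₂) = 1/(2050×117×10³) + 1/(1275×44×10³) = 2.199×10⁻⁸ N⁻¹.
P = 0.001504 / 2.199×10⁻⁸ = 68390 N = 68.39 kN.
σ_{magnesium alloy} = P/A₂ = 68390/1275 = 53.64 MPa, tensile.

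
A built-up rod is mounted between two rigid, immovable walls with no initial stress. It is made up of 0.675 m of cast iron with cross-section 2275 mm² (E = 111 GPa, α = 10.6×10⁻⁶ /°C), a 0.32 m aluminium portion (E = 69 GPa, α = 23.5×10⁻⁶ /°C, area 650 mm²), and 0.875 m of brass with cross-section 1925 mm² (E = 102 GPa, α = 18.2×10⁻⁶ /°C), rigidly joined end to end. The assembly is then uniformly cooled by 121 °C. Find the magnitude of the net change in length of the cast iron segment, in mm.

With the walls removed the bar would change length by δ_free = Σ αᵢΔT Lᵢ = 10.6×10⁻⁶×121×675 + 23.5×10⁻⁶×121×320 + 18.2×10⁻⁶×121×875 = 3.703 mm.
The rigid supports impose zero overall length change; the single axial force P common to all segments must satisfy P Σ Lᵢ/(AᵢEᵢ) = δ_free.
Σ Lᵢ/(AᵢEᵢ) = 675/(2275×111×10³) + 320/(650×69×10³) + 875/(1925×102×10³) = 1.426×10⁻⁵ mm/N.
P = 3.703 / 1.426×10⁻⁵ = 259600 N = 259.6 kN, tensile.
For the cast iron segment, free thermal change = 10.6×10⁻⁶×121×675 = 0.8658 mm and elastic change from P = 259600×675/(2275×111×10³) = 0.6938 mm; these oppose, so the net change is 0.172 mm (segment shortens).

|ΔL| ≈ 0.172 mm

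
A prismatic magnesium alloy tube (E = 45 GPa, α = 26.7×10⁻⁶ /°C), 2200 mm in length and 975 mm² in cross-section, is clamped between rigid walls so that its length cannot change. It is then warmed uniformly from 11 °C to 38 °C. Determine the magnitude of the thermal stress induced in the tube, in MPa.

σ ≈ 32.4 MPa (compressive)

The supports are rigid, so the total axial strain is zero. The restrained thermal strain is ε = αΔT = 26.7×10⁻⁶ × 27 = 720.9×10⁻⁶.
σ = EαΔT = 45×10³ × 26.7×10⁻⁶ × 27 = 32.44 MPa (compressive; the tube is trying to expand).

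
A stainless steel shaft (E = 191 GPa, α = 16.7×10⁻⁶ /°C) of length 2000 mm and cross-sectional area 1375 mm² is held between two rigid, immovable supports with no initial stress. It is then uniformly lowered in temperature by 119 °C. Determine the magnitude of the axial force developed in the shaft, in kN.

P ≈ 522 kN (tensile)

With zero net strain, σ = E·αΔT = 191 GPa × 16.7×10⁻⁶ × 119 = 379.6 MPa.
P = AEαΔT = 1375 × 191×10³ × 16.7×10⁻⁶ × 119 = 521.9 kN (tensile).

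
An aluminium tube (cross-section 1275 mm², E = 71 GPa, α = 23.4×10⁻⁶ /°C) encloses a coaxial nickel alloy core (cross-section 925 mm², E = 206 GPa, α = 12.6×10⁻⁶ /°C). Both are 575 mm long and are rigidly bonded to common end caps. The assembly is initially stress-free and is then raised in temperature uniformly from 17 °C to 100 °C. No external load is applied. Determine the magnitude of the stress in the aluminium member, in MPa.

Both members must finish at the same length. With the larger α, the aluminium tends to over-expand; the plates restrain it, putting the aluminium in compression and the nickel alloy in tension. With no external load the two internal forces are equal and opposite, magnitude P.
Equating the net (thermal + elastic) strains gives |α₁ − α₂|·ΔT = P·[1/(A₁E₁) + 1/(A₂E₂)].
|α₁ − α₂|·ΔT = 10.8×10⁻⁶ × 83 = 0.0008964.
1/(A₁E₁) + 1/(A₂E₂) = 1/(1275×71×10³) + 1/(925×206×10³) = 1.629×10⁻⁸ N⁻¹.
So P = 0.0008964 / 1.629×10⁻⁸ = 55.01 kN.
σ_{aluminium} = P/A₁ = 55010/1275 = 43.15 MPa, compressive.

σ ≈ 43.1 MPa (compressive)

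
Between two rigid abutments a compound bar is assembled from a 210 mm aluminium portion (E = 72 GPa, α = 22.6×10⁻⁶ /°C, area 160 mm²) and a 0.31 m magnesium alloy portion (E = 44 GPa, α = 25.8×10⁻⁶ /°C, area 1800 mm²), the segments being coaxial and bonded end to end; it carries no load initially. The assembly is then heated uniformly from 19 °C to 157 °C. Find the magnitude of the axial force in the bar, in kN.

If the supports were absent, the total length change would be Σ αᵢΔT Lᵢ = 22.6×10⁻⁶×138×210 + 25.8×10⁻⁶×138×310 = 1.759 mm.
Since the ends are fixed, an axial force P builds up, equal in every segment, with P · Σ Lᵢ/(AᵢEᵢ) = δ_free.
The series flexibility is Σ Lᵢ/(AᵢEᵢ) = 210/(160×72×10³) + 310/(1800×44×10³) = 2.214×10⁻⁵ mm/N.
So P = 1.759 / 2.214×10⁻⁵ = 79.42 kN, compressive.

P ≈ 79.4 kN (compressive)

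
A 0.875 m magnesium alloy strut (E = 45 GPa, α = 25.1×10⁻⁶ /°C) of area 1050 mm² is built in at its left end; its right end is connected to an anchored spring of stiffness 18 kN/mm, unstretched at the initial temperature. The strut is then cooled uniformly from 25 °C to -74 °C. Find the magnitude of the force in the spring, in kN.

Free thermal contraction: δ_free = αΔT L = 25.1×10⁻⁶ × 99 × 875 = 2.174 mm.
Let P be the tensile force in the spring. The strut extends elastically by PL/(AE) and the spring stretches by P/k; together these equal δ_free.
P [ L/(AE) + 1/k ] = δ_free → P [ 875/(1050×45×10³) + 1/(18×10³) ] = 2.174.
P = 2.174 / 7.407×10⁻⁵ = 29350 N.

P ≈ 29.4 kN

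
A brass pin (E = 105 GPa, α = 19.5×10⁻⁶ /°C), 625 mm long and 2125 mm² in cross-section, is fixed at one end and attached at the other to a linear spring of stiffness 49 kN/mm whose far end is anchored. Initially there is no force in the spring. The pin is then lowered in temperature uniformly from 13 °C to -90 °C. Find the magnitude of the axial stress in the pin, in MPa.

σ ≈ 25.5 MPa (tensile)

The unrestrained thermal change is αΔT L = 19.5×10⁻⁶ × 103 × 625 = 1.255 mm.
With a force P in the spring, the elastic change of the pin is PL/(AE) and that of the spring is P/k; compatibility requires their sum to equal δ_free.
P [ L/(AE) + 1/k ] = δ_free → P [ 625/(2125×105×10³) + 1/(49×10³) ] = 1.255.
P = 1.255 / 2.321×10⁻⁵ = 54090 N.
σ = P/A = 54090/2125 = 25.45 MPa.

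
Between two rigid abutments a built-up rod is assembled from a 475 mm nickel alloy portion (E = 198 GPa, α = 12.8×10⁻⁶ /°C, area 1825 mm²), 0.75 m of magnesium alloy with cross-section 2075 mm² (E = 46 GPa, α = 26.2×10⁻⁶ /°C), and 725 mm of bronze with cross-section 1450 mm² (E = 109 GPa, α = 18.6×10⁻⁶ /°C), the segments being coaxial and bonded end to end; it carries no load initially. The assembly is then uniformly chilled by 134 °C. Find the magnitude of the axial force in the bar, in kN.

With the walls removed the bar would change length by δ_free = Σ αᵢΔT Lᵢ = 12.8×10⁻⁶×134×475 + 26.2×10⁻⁶×134×750 + 18.6×10⁻⁶×134×725 = 5.255 mm.
The rigid supports impose zero overall length change; the single axial force P common to all segments must satisfy P Σ Lᵢ/(AᵢEᵢ) = δ_free.
Σ Lᵢ/(AᵢEᵢ) = 475/(1825×198×10³) + 750/(2075×46×10³) + 725/(1450×109×10³) = 1.376×10⁻⁵ mm/N.
Hence P = δ_free / Σ(L/AE) = 5.255/1.376×10⁻⁵ = 381.9 kN (tensile).

P ≈ 382 kN (tensile)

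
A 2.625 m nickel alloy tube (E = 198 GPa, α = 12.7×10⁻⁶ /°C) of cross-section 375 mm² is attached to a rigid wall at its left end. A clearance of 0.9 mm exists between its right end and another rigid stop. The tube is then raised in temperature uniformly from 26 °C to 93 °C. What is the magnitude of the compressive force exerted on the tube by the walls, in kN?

P ≈ 37.7 kN

Free thermal elongation = αΔT L = 12.7×10⁻⁶ × 67 × 2625 = 2.234 mm.
The gap closes (δ_free > 0.9 mm) and the wall then resists a further 2.234 − 0.9 = 1.334 mm of expansion.
That suppressed elongation corresponds to σ = E·Δ/L = 198×10³ × 1.334/2625 = 100.6 MPa.
Force on the wall = σA = 100.6 × 375 mm² = 37.72 kN.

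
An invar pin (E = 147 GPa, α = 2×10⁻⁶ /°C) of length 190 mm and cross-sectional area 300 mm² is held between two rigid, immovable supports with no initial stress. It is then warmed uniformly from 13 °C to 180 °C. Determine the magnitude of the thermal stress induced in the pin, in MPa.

With length fixed, the mechanical strain must cancel the thermal strain αΔT = 2×10⁻⁶ × 167 = 334×10⁻⁶.
Hence σ = E·αΔT = 147×10³ × 334×10⁻⁶ = 49.1 MPa, compressive.

σ ≈ 49.1 MPa (compressive)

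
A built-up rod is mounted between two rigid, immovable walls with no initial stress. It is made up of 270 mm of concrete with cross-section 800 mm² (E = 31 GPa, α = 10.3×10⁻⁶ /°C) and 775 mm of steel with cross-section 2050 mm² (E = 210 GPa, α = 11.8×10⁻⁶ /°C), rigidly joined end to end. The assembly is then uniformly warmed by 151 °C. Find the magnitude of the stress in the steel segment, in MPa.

σ ≈ 69.2 MPa (compressive)

Free thermal expansion of the whole bar: Σ αᵢΔT Lᵢ = 10.3×10⁻⁶×151×270 + 11.8×10⁻⁶×151×775 = 1.801 mm.
The walls prevent any net length change, so an axial force P (same in every segment) develops. Compatibility: P · Σ Lᵢ/(AᵢEᵢ) = δ_free.
Σ Lᵢ/(AᵢEᵢ) = 270/(800×31×10³) + 775/(2050×210×10³) = 1.269×10⁻⁵ mm/N.
Hence P = δ_free / Σ(L/AE) = 1.801/1.269×10⁻⁵ = 141.9 kN (compressive).
σ_{steel} = P / A = 141900 / 2050 = 69.24 MPa.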